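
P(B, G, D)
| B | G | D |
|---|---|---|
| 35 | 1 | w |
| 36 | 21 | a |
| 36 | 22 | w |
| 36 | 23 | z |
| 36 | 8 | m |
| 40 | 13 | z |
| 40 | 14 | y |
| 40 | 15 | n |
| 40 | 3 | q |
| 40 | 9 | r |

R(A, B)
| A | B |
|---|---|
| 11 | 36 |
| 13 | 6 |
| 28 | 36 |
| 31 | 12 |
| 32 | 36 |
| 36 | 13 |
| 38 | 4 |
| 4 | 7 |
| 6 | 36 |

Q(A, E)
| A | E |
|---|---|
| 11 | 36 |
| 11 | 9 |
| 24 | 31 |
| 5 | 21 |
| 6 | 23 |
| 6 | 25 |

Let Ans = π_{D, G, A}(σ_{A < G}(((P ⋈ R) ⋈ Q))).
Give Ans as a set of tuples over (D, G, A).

Joining P and R on B yields {(36, 21, a, 11), (36, 21, a, 28), (36, 21, a, 32), (36, 21, a, 6), (36, 22, w, 11), (36, 22, w, 28), (36, 22, w, 32), (36, 22, w, 6), (36, 23, z, 11), (36, 23, z, 28), (36, 23, z, 32), (36, 23, z, 6), (36, 8, m, 11), (36, 8, m, 28), (36, 8, m, 32), (36, 8, m, 6)}.
Joining (P ⋈ R) and Q on A yields {(36, 21, a, 11, 36), (36, 21, a, 11, 9), (36, 21, a, 6, 23), (36, 21, a, 6, 25), (36, 22, w, 11, 36), (36, 22, w, 11, 9), (36, 22, w, 6, 23), (36, 22, w, 6, 25), (36, 23, z, 11, 36), (36, 23, z, 11, 9), (36, 23, z, 6, 23), (36, 23, z, 6, 25), (36, 8, m, 11, 36), (36, 8, m, 11, 9), (36, 8, m, 6, 23), (36, 8, m, 6, 25)}.
σ[A < G]: keep tuples satisfying A < G → {(36, 21, a, 11, 36), (36, 21, a, 11, 9), (36, 21, a, 6, 23), (36, 21, a, 6, 25), (36, 22, w, 11, 36), (36, 22, w, 11, 9), (36, 22, w, 6, 23), (36, 22, w, 6, 25), (36, 23, z, 11, 36), (36, 23, z, 11, 9), (36, 23, z, 6, 23), (36, 23, z, 6, 25), (36, 8, m, 6, 23), (36, 8, m, 6, 25)}
Keep only column(s) D, G, A (7 duplicate(s) eliminated): {(a, 21, 11), (a, 21, 6), (m, 8, 6), (w, 22, 11), (w, 22, 6), (z, 23, 11), (z, 23, 6)}

{(a, 21, 11), (a, 21, 6), (m, 8, 6), (w, 22, 11), (w, 22, 6), (z, 23, 11), (z, 23, 6)}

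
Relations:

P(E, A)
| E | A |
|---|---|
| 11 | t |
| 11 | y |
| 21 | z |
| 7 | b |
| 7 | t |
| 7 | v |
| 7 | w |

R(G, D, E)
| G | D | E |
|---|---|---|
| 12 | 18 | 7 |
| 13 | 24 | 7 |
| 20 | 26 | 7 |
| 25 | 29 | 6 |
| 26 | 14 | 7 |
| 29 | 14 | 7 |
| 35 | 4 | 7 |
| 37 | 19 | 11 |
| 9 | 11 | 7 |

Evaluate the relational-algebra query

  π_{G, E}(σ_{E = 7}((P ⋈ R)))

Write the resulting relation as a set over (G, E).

{(12, 7), (13, 7), (20, 7), (26, 7), (29, 7), (35, 7), (9, 7)}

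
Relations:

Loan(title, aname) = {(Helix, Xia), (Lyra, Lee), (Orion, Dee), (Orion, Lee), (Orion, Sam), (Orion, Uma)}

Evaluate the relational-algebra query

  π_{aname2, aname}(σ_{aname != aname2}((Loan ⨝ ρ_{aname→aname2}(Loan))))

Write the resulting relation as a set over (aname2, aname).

{(Dee, Lee), (Dee, Sam), (Dee, Uma), (Lee, Dee), (Lee, Sam), (Lee, Uma), (Sam, Dee), (Sam, Lee), (Sam, Uma), (Uma, Dee), (Uma, Lee), (Uma, Sam)}

ρ[aname→aname2]: schema becomes (title, aname2); tuples unchanged.
Joining Loan and ρ_{aname→aname2}(Loan) on title yields {(Helix, Xia, Xia), (Lyra, Lee, Lee), (Orion, Dee, Dee), (Orion, Dee, Lee), (Orion, Dee, Sam), (Orion, Dee, Uma), (Orion, Lee, Dee), (Orion, Lee, Lee), (Orion, Lee, Sam), (Orion, Lee, Uma), (Orion, Sam, Dee), (Orion, Sam, Lee), (Orion, Sam, Sam), (Orion, Sam, Uma), (Orion, Uma, Dee), (Orion, Uma, Lee), (Orion, Uma, Sam), (Orion, Uma, Uma)}.
Selection aname != aname2: {(Orion, Dee, Lee), (Orion, Dee, Sam), (Orion, Dee, Uma), (Orion, Lee, Dee), (Orion, Lee, Sam), (Orion, Lee, Uma), (Orion, Sam, Dee), (Orion, Sam, Lee), (Orion, Sam, Uma), (Orion, Uma, Dee), (Orion, Uma, Lee), (Orion, Uma, Sam)}
Projecting to aname2, aname: {(Dee, Lee), (Dee, Sam), (Dee, Uma), (Lee, Dee), (Lee, Sam), (Lee, Uma), (Sam, Dee), (Sam, Lee), (Sam, Uma), (Uma, Dee), (Uma, Lee), (Uma, Sam)}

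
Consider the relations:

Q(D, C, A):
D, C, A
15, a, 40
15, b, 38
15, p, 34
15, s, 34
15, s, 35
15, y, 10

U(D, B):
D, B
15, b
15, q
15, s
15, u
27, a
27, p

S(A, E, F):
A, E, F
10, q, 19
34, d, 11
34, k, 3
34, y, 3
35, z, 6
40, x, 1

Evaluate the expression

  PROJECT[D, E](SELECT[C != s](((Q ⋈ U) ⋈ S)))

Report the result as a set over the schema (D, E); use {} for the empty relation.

Natural join on D: {(15, a, 40, b), (15, a, 40, q), (15, a, 40, s), (15, a, 40, u), (15, b, 38, b), (15, b, 38, q), (15, b, 38, s), (15, b, 38, u), (15, p, 34, b), (15, p, 34, q), (15, p, 34, s), (15, p, 34, u), (15, s, 34, b), (15, s, 34, q), (15, s, 34, s), (15, s, 34, u), (15, s, 35, b), (15, s, 35, q), (15, s, 35, s), (15, s, 35, u), (15, y, 10, b), (15, y, 10, q), (15, y, 10, s), (15, y, 10, u)}
Natural join on A: {(15, a, 40, b, x, 1), (15, a, 40, q, x, 1), (15, a, 40, s, x, 1), (15, a, 40, u, x, 1), (15, p, 34, b, d, 11), (15, p, 34, b, k, 3), (15, p, 34, b, y, 3), (15, p, 34, q, d, 11), (15, p, 34, q, k, 3), (15, p, 34, q, y, 3), (15, p, 34, s, d, 11), (15, p, 34, s, k, 3), (15, p, 34, s, y, 3), (15, p, 34, u, d, 11), (15, p, 34, u, k, 3), (15, p, 34, u, y, 3), (15, s, 34, b, d, 11), (15, s, 34, b, k, 3), (15, s, 34, b, y, 3), (15, s, 34, q, d, 11), (15, s, 34, q, k, 3), (15, s, 34, q, y, 3), (15, s, 34, s, d, 11), (15, s, 34, s, k, 3), (15, s, 34, s, y, 3), (15, s, 34, u, d, 11), (15, s, 34, u, k, 3), (15, s, 34, u, y, 3), (15, s, 35, b, z, 6), (15, s, 35, q, z, 6), (15, s, 35, s, z, 6), (15, s, 35, u, z, 6), (15, y, 10, b, q, 19), (15, y, 10, q, q, 19), (15, y, 10, s, q, 19), (15, y, 10, u, q, 19)}
Apply σ_{C != s}; surviving tuples: {(15, a, 40, b, x, 1), (15, a, 40, q, x, 1), (15, a, 40, s, x, 1), (15, a, 40, u, x, 1), (15, p, 34, b, d, 11), (15, p, 34, b, k, 3), (15, p, 34, b, y, 3), (15, p, 34, q, d, 11), (15, p, 34, q, k, 3), (15, p, 34, q, y, 3), (15, p, 34, s, d, 11), (15, p, 34, s, k, 3), (15, p, 34, s, y, 3), (15, p, 34, u, d, 11), (15, p, 34, u, k, 3), (15, p, 34, u, y, 3), (15, y, 10, b, q, 19), (15, y, 10, q, q, 19), (15, y, 10, s, q, 19), (15, y, 10, u, q, 19)}
Projecting to D, E (15 duplicate(s) eliminated): {(15, d), (15, k), (15, q), (15, x), (15, y)}

{(15, d), (15, k), (15, q), (15, x), (15, y)}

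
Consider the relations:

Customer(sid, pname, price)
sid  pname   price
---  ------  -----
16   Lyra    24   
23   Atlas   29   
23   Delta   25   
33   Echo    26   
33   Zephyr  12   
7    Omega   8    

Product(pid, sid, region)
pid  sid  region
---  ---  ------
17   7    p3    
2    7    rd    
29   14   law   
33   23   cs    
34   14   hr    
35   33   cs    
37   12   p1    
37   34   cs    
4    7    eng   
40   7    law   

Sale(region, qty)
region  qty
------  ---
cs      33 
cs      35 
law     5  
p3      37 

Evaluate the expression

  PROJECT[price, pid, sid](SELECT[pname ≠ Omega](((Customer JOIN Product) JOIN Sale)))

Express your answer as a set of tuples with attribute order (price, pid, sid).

Natural join on sid: {(23, Atlas, 29, 33, cs), (23, Delta, 25, 33, cs), (33, Echo, 26, 35, cs), (33, Zephyr, 12, 35, cs), (7, Omega, 8, 17, p3), (7, Omega, 8, 2, rd), (7, Omega, 8, 4, eng), (7, Omega, 8, 40, law)}
Natural join on region: {(23, Atlas, 29, 33, cs, 33), (23, Atlas, 29, 33, cs, 35), (23, Delta, 25, 33, cs, 33), (23, Delta, 25, 33, cs, 35), (33, Echo, 26, 35, cs, 33), (33, Echo, 26, 35, cs, 35), (33, Zephyr, 12, 35, cs, 33), (33, Zephyr, 12, 35, cs, 35), (7, Omega, 8, 17, p3, 37), (7, Omega, 8, 40, law, 5)}
Selection pname ≠ Omega: {(23, Atlas, 29, 33, cs, 33), (23, Atlas, 29, 33, cs, 35), (23, Delta, 25, 33, cs, 33), (23, Delta, 25, 33, cs, 35), (33, Echo, 26, 35, cs, 33), (33, Echo, 26, 35, cs, 35), (33, Zephyr, 12, 35, cs, 33), (33, Zephyr, 12, 35, cs, 35)}
Keep only column(s) price, pid, sid (4 duplicate(s) eliminated): {(12, 35, 33), (25, 33, 23), (26, 35, 33), (29, 33, 23)}

{(12, 35, 33), (25, 33, 23), (26, 35, 33), (29, 33, 23)}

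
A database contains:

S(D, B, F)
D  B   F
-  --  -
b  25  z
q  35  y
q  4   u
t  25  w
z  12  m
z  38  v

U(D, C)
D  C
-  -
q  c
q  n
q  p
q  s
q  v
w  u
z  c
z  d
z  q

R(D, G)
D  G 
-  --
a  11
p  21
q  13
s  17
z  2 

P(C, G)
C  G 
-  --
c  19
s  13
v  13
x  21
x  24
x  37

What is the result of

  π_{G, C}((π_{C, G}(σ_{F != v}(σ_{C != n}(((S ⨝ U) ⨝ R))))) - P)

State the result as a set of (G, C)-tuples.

{(13, c), (13, p), (2, c), (2, d), (2, q)}

Joining S and U on D yields {(q, 35, y, c), (q, 35, y, n), (q, 35, y, p), (q, 35, y, s), (q, 35, y, v), (q, 4, u, c), (q, 4, u, n), (q, 4, u, p), (q, 4, u, s), (q, 4, u, v), (z, 12, m, c), (z, 12, m, d), (z, 12, m, q), (z, 38, v, c), (z, 38, v, d), (z, 38, v, q)}.
Joining (S ⨝ U) and R on D yields {(q, 35, y, c, 13), (q, 35, y, n, 13), (q, 35, y, p, 13), (q, 35, y, s, 13), (q, 35, y, v, 13), (q, 4, u, c, 13), (q, 4, u, n, 13), (q, 4, u, p, 13), (q, 4, u, s, 13), (q, 4, u, v, 13), (z, 12, m, c, 2), (z, 12, m, d, 2), (z, 12, m, q, 2), (z, 38, v, c, 2), (z, 38, v, d, 2), (z, 38, v, q, 2)}.
Selection C != n: {(q, 35, y, c, 13), (q, 35, y, p, 13), (q, 35, y, s, 13), (q, 35, y, v, 13), (q, 4, u, c, 13), (q, 4, u, p, 13), (q, 4, u, s, 13), (q, 4, u, v, 13), (z, 12, m, c, 2), (z, 12, m, d, 2), (z, 12, m, q, 2), (z, 38, v, c, 2), (z, 38, v, d, 2), (z, 38, v, q, 2)}
Selection F != v: {(q, 35, y, c, 13), (q, 35, y, p, 13), (q, 35, y, s, 13), (q, 35, y, v, 13), (q, 4, u, c, 13), (q, 4, u, p, 13), (q, 4, u, s, 13), (q, 4, u, v, 13), (z, 12, m, c, 2), (z, 12, m, d, 2), (z, 12, m, q, 2)}
π[C, G]: project onto (C, G) (4 duplicate(s) eliminated) → {(c, 13), (c, 2), (d, 2), (p, 13), (q, 2), (s, 13), (v, 13)}
Difference: {(c, 13), (c, 2), (d, 2), (p, 13), (q, 2), (s, 13), (v, 13)} with {(c, 19), (s, 13), (v, 13), (x, 21), (x, 24), (x, 37)} → {(c, 13), (c, 2), (d, 2), (p, 13), (q, 2)}
π[G, C]: project onto (G, C) → {(13, c), (13, p), (2, c), (2, d), (2, q)}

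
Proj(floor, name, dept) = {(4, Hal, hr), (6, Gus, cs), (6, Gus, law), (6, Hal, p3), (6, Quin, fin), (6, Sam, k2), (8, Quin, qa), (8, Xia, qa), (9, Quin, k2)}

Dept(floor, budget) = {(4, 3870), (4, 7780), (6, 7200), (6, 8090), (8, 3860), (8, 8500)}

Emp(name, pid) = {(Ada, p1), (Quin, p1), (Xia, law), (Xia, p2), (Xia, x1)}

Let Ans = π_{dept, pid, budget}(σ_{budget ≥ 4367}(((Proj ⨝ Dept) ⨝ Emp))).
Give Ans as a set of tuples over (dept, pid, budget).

Proj ⋈ Dept (natural join on floor): {(4, Hal, hr, 3870), (4, Hal, hr, 7780), (6, Gus, cs, 7200), (6, Gus, cs, 8090), (6, Gus, law, 7200), (6, Gus, law, 8090), (6, Hal, p3, 7200), (6, Hal, p3, 8090), (6, Quin, fin, 7200), (6, Quin, fin, 8090), (6, Sam, k2, 7200), (6, Sam, k2, 8090), (8, Quin, qa, 3860), (8, Quin, qa, 8500), (8, Xia, qa, 3860), (8, Xia, qa, 8500)}
(Proj ⨝ Dept) ⋈ Emp (natural join on name): {(6, Quin, fin, 7200, p1), (6, Quin, fin, 8090, p1), (8, Quin, qa, 3860, p1), (8, Quin, qa, 8500, p1), (8, Xia, qa, 3860, law), (8, Xia, qa, 3860, p2), (8, Xia, qa, 3860, x1), (8, Xia, qa, 8500, law), (8, Xia, qa, 8500, p2), (8, Xia, qa, 8500, x1)}
Selection budget ≥ 4367: {(6, Quin, fin, 7200, p1), (6, Quin, fin, 8090, p1), (8, Quin, qa, 8500, p1), (8, Xia, qa, 8500, law), (8, Xia, qa, 8500, p2), (8, Xia, qa, 8500, x1)}
Projecting to dept, pid, budget: {(fin, p1, 7200), (fin, p1, 8090), (qa, law, 8500), (qa, p1, 8500), (qa, p2, 8500), (qa, x1, 8500)}

{(fin, p1, 7200), (fin, p1, 8090), (qa, law, 8500), (qa, p1, 8500), (qa, p2, 8500), (qa, x1, 8500)}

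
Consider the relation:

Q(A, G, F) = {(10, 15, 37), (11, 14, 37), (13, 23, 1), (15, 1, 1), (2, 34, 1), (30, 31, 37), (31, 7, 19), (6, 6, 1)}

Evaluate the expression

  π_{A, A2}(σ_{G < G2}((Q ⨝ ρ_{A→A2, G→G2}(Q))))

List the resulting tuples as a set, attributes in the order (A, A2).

ρ[A→A2, G→G2]: schema becomes (A2, G2, F); tuples unchanged.
Q ⋈ ρ_{A→A2, G→G2}(Q) (natural join on F): {(10, 15, 37, 10, 15), (10, 15, 37, 11, 14), (10, 15, 37, 30, 31), (11, 14, 37, 10, 15), (11, 14, 37, 11, 14), (11, 14, 37, 30, 31), (13, 23, 1, 13, 23), (13, 23, 1, 15, 1), (13, 23, 1, 2, 34), (13, 23, 1, 6, 6), (15, 1, 1, 13, 23), (15, 1, 1, 15, 1), (15, 1, 1, 2, 34), (15, 1, 1, 6, 6), (2, 34, 1, 13, 23), (2, 34, 1, 15, 1), (2, 34, 1, 2, 34), (2, 34, 1, 6, 6), (30, 31, 37, 10, 15), (30, 31, 37, 11, 14), (30, 31, 37, 30, 31), (31, 7, 19, 31, 7), (6, 6, 1, 13, 23), (6, 6, 1, 15, 1), (6, 6, 1, 2, 34), (6, 6, 1, 6, 6)}
Selection G < G2: {(10, 15, 37, 30, 31), (11, 14, 37, 10, 15), (11, 14, 37, 30, 31), (13, 23, 1, 2, 34), (15, 1, 1, 13, 23), (15, 1, 1, 2, 34), (15, 1, 1, 6, 6), (6, 6, 1, 13, 23), (6, 6, 1, 2, 34)}
Projecting to A, A2: {(10, 30), (11, 10), (11, 30), (13, 2), (15, 13), (15, 2), (15, 6), (6, 13), (6, 2)}

{(10, 30), (11, 10), (11, 30), (13, 2), (15, 13), (15, 2), (15, 6), (6, 13), (6, 2)}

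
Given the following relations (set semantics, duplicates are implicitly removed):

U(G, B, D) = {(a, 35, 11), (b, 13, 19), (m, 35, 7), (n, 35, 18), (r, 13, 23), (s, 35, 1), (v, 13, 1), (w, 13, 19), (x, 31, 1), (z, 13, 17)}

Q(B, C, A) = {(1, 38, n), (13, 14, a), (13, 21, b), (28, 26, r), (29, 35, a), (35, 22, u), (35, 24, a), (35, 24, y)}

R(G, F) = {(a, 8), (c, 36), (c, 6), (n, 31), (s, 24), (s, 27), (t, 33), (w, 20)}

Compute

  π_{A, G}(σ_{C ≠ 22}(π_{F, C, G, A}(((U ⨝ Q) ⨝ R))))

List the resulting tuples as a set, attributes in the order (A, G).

{(a, a), (a, n), (a, s), (a, w), (b, w), (y, a), (y, n), (y, s)}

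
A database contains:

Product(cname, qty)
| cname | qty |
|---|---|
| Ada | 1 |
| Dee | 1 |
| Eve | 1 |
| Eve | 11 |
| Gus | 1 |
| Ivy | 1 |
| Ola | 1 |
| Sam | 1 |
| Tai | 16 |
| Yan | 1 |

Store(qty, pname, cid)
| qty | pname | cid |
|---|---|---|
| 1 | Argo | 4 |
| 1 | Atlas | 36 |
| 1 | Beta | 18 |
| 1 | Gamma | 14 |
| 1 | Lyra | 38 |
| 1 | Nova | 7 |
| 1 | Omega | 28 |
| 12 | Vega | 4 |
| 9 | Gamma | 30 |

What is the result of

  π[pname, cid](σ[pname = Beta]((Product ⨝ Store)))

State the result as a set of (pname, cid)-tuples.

{(Beta, 18)}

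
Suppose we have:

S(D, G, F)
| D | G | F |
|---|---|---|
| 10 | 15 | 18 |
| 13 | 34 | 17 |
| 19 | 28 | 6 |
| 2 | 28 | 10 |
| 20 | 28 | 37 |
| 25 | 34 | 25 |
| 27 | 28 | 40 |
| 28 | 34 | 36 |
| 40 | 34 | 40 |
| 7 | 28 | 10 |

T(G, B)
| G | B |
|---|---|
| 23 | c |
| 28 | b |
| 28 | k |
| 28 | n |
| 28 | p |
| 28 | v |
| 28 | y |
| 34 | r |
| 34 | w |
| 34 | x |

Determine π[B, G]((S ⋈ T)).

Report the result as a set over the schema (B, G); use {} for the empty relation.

Natural join on G: {(13, 34, 17, r), (13, 34, 17, w), (13, 34, 17, x), (19, 28, 6, b), (19, 28, 6, k), (19, 28, 6, n), (19, 28, 6, p), (19, 28, 6, v), (19, 28, 6, y), (2, 28, 10, b), (2, 28, 10, k), (2, 28, 10, n), (2, 28, 10, p), (2, 28, 10, v), (2, 28, 10, y), (20, 28, 37, b), (20, 28, 37, k), (20, 28, 37, n), (20, 28, 37, p), (20, 28, 37, v), (20, 28, 37, y), (25, 34, 25, r), (25, 34, 25, w), (25, 34, 25, x), (27, 28, 40, b), (27, 28, 40, k), (27, 28, 40, n), (27, 28, 40, p), (27, 28, 40, v), (27, 28, 40, y), (28, 34, 36, r), (28, 34, 36, w), (28, 34, 36, x), (40, 34, 40, r), (40, 34, 40, w), (40, 34, 40, x), (7, 28, 10, b), (7, 28, 10, k), (7, 28, 10, n), (7, 28, 10, p), (7, 28, 10, v), (7, 28, 10, y)}
π_{B, G} gives {(b, 28), (k, 28), (n, 28), (p, 28), (r, 34), (v, 28), (w, 34), (x, 34), (y, 28)} (33 duplicate(s) eliminated).

{(b, 28), (k, 28), (n, 28), (p, 28), (r, 34), (v, 28), (w, 34), (x, 34), (y, 28)}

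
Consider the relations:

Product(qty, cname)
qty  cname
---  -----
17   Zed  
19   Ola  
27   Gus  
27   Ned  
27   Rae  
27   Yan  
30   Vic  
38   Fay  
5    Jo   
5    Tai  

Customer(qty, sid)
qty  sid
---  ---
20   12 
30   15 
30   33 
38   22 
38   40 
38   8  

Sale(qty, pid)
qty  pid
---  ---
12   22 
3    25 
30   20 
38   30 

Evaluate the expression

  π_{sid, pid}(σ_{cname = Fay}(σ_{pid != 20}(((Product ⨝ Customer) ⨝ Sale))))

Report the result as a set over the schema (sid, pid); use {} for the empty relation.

Joining Product and Customer on qty yields {(30, Vic, 15), (30, Vic, 33), (38, Fay, 22), (38, Fay, 40), (38, Fay, 8)}.
Joining (Product ⨝ Customer) and Sale on qty yields {(30, Vic, 15, 20), (30, Vic, 33, 20), (38, Fay, 22, 30), (38, Fay, 40, 30), (38, Fay, 8, 30)}.
Selection pid != 20: {(38, Fay, 22, 30), (38, Fay, 40, 30), (38, Fay, 8, 30)}
Selection cname = Fay: {(38, Fay, 22, 30), (38, Fay, 40, 30), (38, Fay, 8, 30)}
π_{sid, pid} gives {(22, 30), (40, 30), (8, 30)}.

{(22, 30), (40, 30), (8, 30)}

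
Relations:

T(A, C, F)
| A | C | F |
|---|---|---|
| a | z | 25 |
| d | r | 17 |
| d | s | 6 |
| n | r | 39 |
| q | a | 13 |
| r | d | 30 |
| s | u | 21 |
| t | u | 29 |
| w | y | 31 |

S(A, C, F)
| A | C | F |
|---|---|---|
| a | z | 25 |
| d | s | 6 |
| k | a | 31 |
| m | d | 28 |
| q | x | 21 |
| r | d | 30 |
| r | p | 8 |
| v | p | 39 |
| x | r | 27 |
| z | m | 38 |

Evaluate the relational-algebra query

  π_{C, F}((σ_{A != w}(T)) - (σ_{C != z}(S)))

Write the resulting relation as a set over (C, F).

{(a, 13), (r, 17), (r, 39), (u, 21), (u, 29), (z, 25)}

Apply σ_{A != w}; surviving tuples: {(a, z, 25), (d, r, 17), (d, s, 6), (n, r, 39), (q, a, 13), (r, d, 30), (s, u, 21), (t, u, 29)}
Apply σ_{C != z}; surviving tuples: {(d, s, 6), (k, a, 31), (m, d, 28), (q, x, 21), (r, d, 30), (r, p, 8), (v, p, 39), (x, r, 27), (z, m, 38)}
Difference: {(a, z, 25), (d, r, 17), (d, s, 6), (n, r, 39), (q, a, 13), (r, d, 30), (s, u, 21), (t, u, 29)} with {(d, s, 6), (k, a, 31), (m, d, 28), (q, x, 21), (r, d, 30), (r, p, 8), (v, p, 39), (x, r, 27), (z, m, 38)} → {(a, z, 25), (d, r, 17), (n, r, 39), (q, a, 13), (s, u, 21), (t, u, 29)}
Projecting to C, F: {(a, 13), (r, 17), (r, 39), (u, 21), (u, 29), (z, 25)}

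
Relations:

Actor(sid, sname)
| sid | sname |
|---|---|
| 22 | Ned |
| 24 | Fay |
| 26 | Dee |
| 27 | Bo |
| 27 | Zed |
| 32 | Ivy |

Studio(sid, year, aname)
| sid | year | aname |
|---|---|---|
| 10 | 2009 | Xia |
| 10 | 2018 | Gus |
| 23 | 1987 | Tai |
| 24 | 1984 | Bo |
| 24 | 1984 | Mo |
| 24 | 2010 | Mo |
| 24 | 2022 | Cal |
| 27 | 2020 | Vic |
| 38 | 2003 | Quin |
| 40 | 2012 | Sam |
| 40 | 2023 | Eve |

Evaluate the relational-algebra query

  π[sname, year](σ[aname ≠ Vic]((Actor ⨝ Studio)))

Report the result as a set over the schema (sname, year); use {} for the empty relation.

Joining Actor and Studio on sid yields {(24, Fay, 1984, Bo), (24, Fay, 1984, Mo), (24, Fay, 2010, Mo), (24, Fay, 2022, Cal), (27, Bo, 2020, Vic), (27, Zed, 2020, Vic)}.
Apply σ_{aname ≠ Vic}; surviving tuples: {(24, Fay, 1984, Bo), (24, Fay, 1984, Mo), (24, Fay, 2010, Mo), (24, Fay, 2022, Cal)}
π[sname, year]: project onto (sname, year) (1 duplicate(s) eliminated) → {(Fay, 1984), (Fay, 2010), (Fay, 2022)}

{(Fay, 1984), (Fay, 2010), (Fay, 2022)}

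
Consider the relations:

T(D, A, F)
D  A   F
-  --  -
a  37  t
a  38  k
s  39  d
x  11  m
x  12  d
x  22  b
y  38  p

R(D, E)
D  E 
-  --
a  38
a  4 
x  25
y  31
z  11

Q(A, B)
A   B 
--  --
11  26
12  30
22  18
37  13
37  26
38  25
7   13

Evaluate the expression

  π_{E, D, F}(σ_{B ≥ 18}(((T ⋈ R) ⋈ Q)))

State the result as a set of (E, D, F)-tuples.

{(25, x, b), (25, x, d), (25, x, m), (31, y, p), (38, a, k), (38, a, t), (4, a, k), (4, a, t)}

Joining T and R on D yields {(a, 37, t, 38), (a, 37, t, 4), (a, 38, k, 38), (a, 38, k, 4), (x, 11, m, 25), (x, 12, d, 25), (x, 22, b, 25), (y, 38, p, 31)}.
Joining (T ⋈ R) and Q on A yields {(a, 37, t, 38, 13), (a, 37, t, 38, 26), (a, 37, t, 4, 13), (a, 37, t, 4, 26), (a, 38, k, 38, 25), (a, 38, k, 4, 25), (x, 11, m, 25, 26), (x, 12, d, 25, 30), (x, 22, b, 25, 18), (y, 38, p, 31, 25)}.
Apply σ_{B ≥ 18}; surviving tuples: {(a, 37, t, 38, 26), (a, 37, t, 4, 26), (a, 38, k, 38, 25), (a, 38, k, 4, 25), (x, 11, m, 25, 26), (x, 12, d, 25, 30), (x, 22, b, 25, 18), (y, 38, p, 31, 25)}
π[E, D, F]: project onto (E, D, F) → {(25, x, b), (25, x, d), (25, x, m), (31, y, p), (38, a, k), (38, a, t), (4, a, k), (4, a, t)}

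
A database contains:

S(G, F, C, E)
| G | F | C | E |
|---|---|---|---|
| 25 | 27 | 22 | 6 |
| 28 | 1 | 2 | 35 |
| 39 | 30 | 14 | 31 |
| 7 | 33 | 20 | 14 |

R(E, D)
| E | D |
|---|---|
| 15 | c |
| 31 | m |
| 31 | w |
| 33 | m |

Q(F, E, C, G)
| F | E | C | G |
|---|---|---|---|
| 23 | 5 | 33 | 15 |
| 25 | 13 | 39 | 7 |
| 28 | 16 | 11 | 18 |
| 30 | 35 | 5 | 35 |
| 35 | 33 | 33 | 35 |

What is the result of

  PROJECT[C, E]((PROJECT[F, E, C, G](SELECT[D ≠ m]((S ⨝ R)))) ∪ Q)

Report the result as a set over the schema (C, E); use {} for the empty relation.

{(11, 16), (14, 31), (33, 33), (33, 5), (39, 13), (5, 35)}

S ⋈ R (natural join on E): {(39, 30, 14, 31, m), (39, 30, 14, 31, w)}
Selection D ≠ m: {(39, 30, 14, 31, w)}
π[F, E, C, G]: project onto (F, E, C, G) → {(30, 31, 14, 39)}
Union: {(30, 31, 14, 39)} with {(23, 5, 33, 15), (25, 13, 39, 7), (28, 16, 11, 18), (30, 35, 5, 35), (35, 33, 33, 35)} → {(23, 5, 33, 15), (25, 13, 39, 7), (28, 16, 11, 18), (30, 31, 14, 39), (30, 35, 5, 35), (35, 33, 33, 35)}
π[C, E]: project onto (C, E) → {(11, 16), (14, 31), (33, 33), (33, 5), (39, 13), (5, 35)}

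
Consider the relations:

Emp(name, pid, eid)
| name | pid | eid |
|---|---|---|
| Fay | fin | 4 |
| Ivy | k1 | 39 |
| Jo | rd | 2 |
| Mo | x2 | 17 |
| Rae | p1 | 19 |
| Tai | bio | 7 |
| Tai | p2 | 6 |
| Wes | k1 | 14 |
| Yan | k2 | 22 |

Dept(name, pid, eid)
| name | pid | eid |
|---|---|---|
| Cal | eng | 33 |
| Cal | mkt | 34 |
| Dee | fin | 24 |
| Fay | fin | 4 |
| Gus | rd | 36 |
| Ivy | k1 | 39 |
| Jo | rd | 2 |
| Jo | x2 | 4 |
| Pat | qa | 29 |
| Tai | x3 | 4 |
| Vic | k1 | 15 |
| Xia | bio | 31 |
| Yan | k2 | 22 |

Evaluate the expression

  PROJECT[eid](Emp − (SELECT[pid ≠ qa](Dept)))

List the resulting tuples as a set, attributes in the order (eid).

{14, 17, 19, 6, 7}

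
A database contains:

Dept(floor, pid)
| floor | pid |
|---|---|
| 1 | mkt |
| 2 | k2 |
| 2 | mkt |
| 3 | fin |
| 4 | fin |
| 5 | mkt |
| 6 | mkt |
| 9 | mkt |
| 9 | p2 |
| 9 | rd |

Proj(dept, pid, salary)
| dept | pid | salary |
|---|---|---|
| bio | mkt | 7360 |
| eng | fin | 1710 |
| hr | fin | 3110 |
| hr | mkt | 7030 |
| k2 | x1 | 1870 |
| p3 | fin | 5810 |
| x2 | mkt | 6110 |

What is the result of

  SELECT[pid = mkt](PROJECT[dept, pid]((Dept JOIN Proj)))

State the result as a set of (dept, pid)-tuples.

Dept ⋈ Proj (natural join on pid): {(1, mkt, bio, 7360), (1, mkt, hr, 7030), (1, mkt, x2, 6110), (2, mkt, bio, 7360), (2, mkt, hr, 7030), (2, mkt, x2, 6110), (3, fin, eng, 1710), (3, fin, hr, 3110), (3, fin, p3, 5810), (4, fin, eng, 1710), (4, fin, hr, 3110), (4, fin, p3, 5810), (5, mkt, bio, 7360), (5, mkt, hr, 7030), (5, mkt, x2, 6110), (6, mkt, bio, 7360), (6, mkt, hr, 7030), (6, mkt, x2, 6110), (9, mkt, bio, 7360), (9, mkt, hr, 7030), (9, mkt, x2, 6110)}
π[dept, pid]: project onto (dept, pid) (15 duplicate(s) eliminated) → {(bio, mkt), (eng, fin), (hr, fin), (hr, mkt), (p3, fin), (x2, mkt)}
Apply σ_{pid = mkt}; surviving tuples: {(bio, mkt), (hr, mkt), (x2, mkt)}

{(bio, mkt), (hr, mkt), (x2, mkt)}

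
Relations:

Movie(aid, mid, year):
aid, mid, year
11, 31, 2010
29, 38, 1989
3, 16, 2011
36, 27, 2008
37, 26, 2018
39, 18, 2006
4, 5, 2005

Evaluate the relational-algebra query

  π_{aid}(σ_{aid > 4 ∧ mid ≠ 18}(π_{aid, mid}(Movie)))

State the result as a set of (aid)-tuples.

Keep only column(s) aid, mid: {(11, 31), (29, 38), (3, 16), (36, 27), (37, 26), (39, 18), (4, 5)}
σ[aid > 4 ∧ mid ≠ 18]: keep tuples satisfying aid > 4 ∧ mid ≠ 18 → {(11, 31), (29, 38), (36, 27), (37, 26)}
Keep only column(s) aid: {11, 29, 36, 37}

{11, 29, 36, 37}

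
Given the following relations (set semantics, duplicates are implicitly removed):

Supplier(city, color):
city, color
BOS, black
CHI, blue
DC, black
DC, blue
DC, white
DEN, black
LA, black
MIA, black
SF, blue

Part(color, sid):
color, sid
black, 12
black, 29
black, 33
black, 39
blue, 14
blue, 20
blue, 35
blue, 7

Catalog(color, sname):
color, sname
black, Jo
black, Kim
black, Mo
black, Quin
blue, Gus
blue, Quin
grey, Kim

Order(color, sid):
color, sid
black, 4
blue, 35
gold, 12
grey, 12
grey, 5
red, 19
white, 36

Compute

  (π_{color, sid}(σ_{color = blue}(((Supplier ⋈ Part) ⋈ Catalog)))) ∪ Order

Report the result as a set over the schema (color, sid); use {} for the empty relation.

{(black, 4), (blue, 14), (blue, 20), (blue, 35), (blue, 7), (gold, 12), (grey, 12), (grey, 5), (red, 19), (white, 36)}

Natural join on color: {(BOS, black, 12), (BOS, black, 29), (BOS, black, 33), (BOS, black, 39), (CHI, blue, 14), (CHI, blue, 20), (CHI, blue, 35), (CHI, blue, 7), (DC, black, 12), (DC, black, 29), (DC, black, 33), (DC, black, 39), (DC, blue, 14), (DC, blue, 20), (DC, blue, 35), (DC, blue, 7), (DEN, black, 12), (DEN, black, 29), (DEN, black, 33), (DEN, black, 39), (LA, black, 12), (LA, black, 29), (LA, black, 33), (LA, black, 39), (MIA, black, 12), (MIA, black, 29), (MIA, black, 33), (MIA, black, 39), (SF, blue, 14), (SF, blue, 20), (SF, blue, 35), (SF, blue, 7)}
Natural join on color: {(BOS, black, 12, Jo), (BOS, black, 12, Kim), (BOS, black, 12, Mo), (BOS, black, 12, Quin), (BOS, black, 29, Jo), (BOS, black, 29, Kim), (BOS, black, 29, Mo), (BOS, black, 29, Quin), (BOS, black, 33, Jo), (BOS, black, 33, Kim), (BOS, black, 33, Mo), (BOS, black, 33, Quin), (BOS, black, 39, Jo), (BOS, black, 39, Kim), (BOS, black, 39, Mo), (BOS, black, 39, Quin), (CHI, blue, 14, Gus), (CHI, blue, 14, Quin), (CHI, blue, 20, Gus), (CHI, blue, 20, Quin), (CHI, blue, 35, Gus), (CHI, blue, 35, Quin), (CHI, blue, 7, Gus), (CHI, blue, 7, Quin), (DC, black, 12, Jo), (DC, black, 12, Kim), (DC, black, 12, Mo), (DC, black, 12, Quin), (DC, black, 29, Jo), (DC, black, 29, Kim), (DC, black, 29, Mo), (DC, black, 29, Quin), (DC, black, 33, Jo), (DC, black, 33, Kim), (DC, black, 33, Mo), (DC, black, 33, Quin), (DC, black, 39, Jo), (DC, black, 39, Kim), (DC, black, 39, Mo), (DC, black, 39, Quin), (DC, blue, 14, Gus), (DC, blue, 14, Quin), (DC, blue, 20, Gus), (DC, blue, 20, Quin), (DC, blue, 35, Gus), (DC, blue, 35, Quin), (DC, blue, 7, Gus), (DC, blue, 7, Quin), (DEN, black, 12, Jo), (DEN, black, 12, Kim), (DEN, black, 12, Mo), (DEN, black, 12, Quin), (DEN, black, 29, Jo), (DEN, black, 29, Kim), (DEN, black, 29, Mo), (DEN, black, 29, Quin), (DEN, black, 33, Jo), (DEN, black, 33, Kim), (DEN, black, 33, Mo), (DEN, black, 33, Quin), (DEN, black, 39, Jo), (DEN, black, 39, Kim), (DEN, black, 39, Mo), (DEN, black, 39, Quin), (LA, black, 12, Jo), (LA, black, 12, Kim), (LA, black, 12, Mo), (LA, black, 12, Quin), (LA, black, 29, Jo), (LA, black, 29, Kim), (LA, black, 29, Mo), (LA, black, 29, Quin), (LA, black, 33, Jo), (LA, black, 33, Kim), (LA, black, 33, Mo), (LA, black, 33, Quin), (LA, black, 39, Jo), (LA, black, 39, Kim), (LA, black, 39, Mo), (LA, black, 39, Quin), (MIA, black, 12, Jo), (MIA, black, 12, Kim), (MIA, black, 12, Mo), (MIA, black, 12, Quin), (MIA, black, 29, Jo), (MIA, black, 29, Kim), (MIA, black, 29, Mo), (MIA, black, 29, Quin), (MIA, black, 33, Jo), (MIA, black, 33, Kim), (MIA, black, 33, Mo), (MIA, black, 33, Quin), (MIA, black, 39, Jo), (MIA, black, 39, Kim), (MIA, black, 39, Mo), (MIA, black, 39, Quin), (SF, blue, 14, Gus), (SF, blue, 14, Quin), (SF, blue, 20, Gus), (SF, blue, 20, Quin), (SF, blue, 35, Gus), (SF, blue, 35, Quin), (SF, blue, 7, Gus), (SF, blue, 7, Quin)}
Filtering on color = blue leaves {(CHI, blue, 14, Gus), (CHI, blue, 14, Quin), (CHI, blue, 20, Gus), (CHI, blue, 20, Quin), (CHI, blue, 35, Gus), (CHI, blue, 35, Quin), (CHI, blue, 7, Gus), (CHI, blue, 7, Quin), (DC, blue, 14, Gus), (DC, blue, 14, Quin), (DC, blue, 20, Gus), (DC, blue, 20, Quin), (DC, blue, 35, Gus), (DC, blue, 35, Quin), (DC, blue, 7, Gus), (DC, blue, 7, Quin), (SF, blue, 14, Gus), (SF, blue, 14, Quin), (SF, blue, 20, Gus), (SF, blue, 20, Quin), (SF, blue, 35, Gus), (SF, blue, 35, Quin), (SF, blue, 7, Gus), (SF, blue, 7, Quin)}.
π[color, sid]: project onto (color, sid) (20 duplicate(s) eliminated) → {(blue, 14), (blue, 20), (blue, 35), (blue, 7)}
Union: {(blue, 14), (blue, 20), (blue, 35), (blue, 7)} with {(black, 4), (blue, 35), (gold, 12), (grey, 12), (grey, 5), (red, 19), (white, 36)} → {(black, 4), (blue, 14), (blue, 20), (blue, 35), (blue, 7), (gold, 12), (grey, 12), (grey, 5), (red, 19), (white, 36)}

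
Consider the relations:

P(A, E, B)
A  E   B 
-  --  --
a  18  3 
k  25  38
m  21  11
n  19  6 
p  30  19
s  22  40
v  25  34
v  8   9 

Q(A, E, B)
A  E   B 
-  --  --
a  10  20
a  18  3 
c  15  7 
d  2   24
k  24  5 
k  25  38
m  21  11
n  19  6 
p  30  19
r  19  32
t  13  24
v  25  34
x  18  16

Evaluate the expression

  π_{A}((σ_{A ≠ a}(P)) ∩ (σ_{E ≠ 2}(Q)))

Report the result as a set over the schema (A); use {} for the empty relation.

Apply σ_{A ≠ a}; surviving tuples: {(k, 25, 38), (m, 21, 11), (n, 19, 6), (p, 30, 19), (s, 22, 40), (v, 25, 34), (v, 8, 9)}
Apply σ_{E ≠ 2}; surviving tuples: {(a, 10, 20), (a, 18, 3), (c, 15, 7), (k, 24, 5), (k, 25, 38), (m, 21, 11), (n, 19, 6), (p, 30, 19), (r, 19, 32), (t, 13, 24), (v, 25, 34), (x, 18, 16)}
Set intersection of the two operands is {(k, 25, 38), (m, 21, 11), (n, 19, 6), (p, 30, 19), (v, 25, 34)}.
Projecting to A: {k, m, n, p, v}

{k, m, n, p, v}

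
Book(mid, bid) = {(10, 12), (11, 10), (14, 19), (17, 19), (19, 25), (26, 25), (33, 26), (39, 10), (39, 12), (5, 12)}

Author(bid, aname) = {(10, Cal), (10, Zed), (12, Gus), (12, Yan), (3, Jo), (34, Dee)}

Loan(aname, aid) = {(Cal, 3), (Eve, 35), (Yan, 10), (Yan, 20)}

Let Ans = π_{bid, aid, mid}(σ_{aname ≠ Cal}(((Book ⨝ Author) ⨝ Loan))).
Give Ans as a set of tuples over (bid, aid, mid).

Natural join on bid: {(10, 12, Gus), (10, 12, Yan), (11, 10, Cal), (11, 10, Zed), (39, 10, Cal), (39, 10, Zed), (39, 12, Gus), (39, 12, Yan), (5, 12, Gus), (5, 12, Yan)}
Natural join on aname: {(10, 12, Yan, 10), (10, 12, Yan, 20), (11, 10, Cal, 3), (39, 10, Cal, 3), (39, 12, Yan, 10), (39, 12, Yan, 20), (5, 12, Yan, 10), (5, 12, Yan, 20)}
σ[aname ≠ Cal]: keep tuples satisfying aname ≠ Cal → {(10, 12, Yan, 10), (10, 12, Yan, 20), (39, 12, Yan, 10), (39, 12, Yan, 20), (5, 12, Yan, 10), (5, 12, Yan, 20)}
π_{bid, aid, mid} gives {(12, 10, 10), (12, 10, 39), (12, 10, 5), (12, 20, 10), (12, 20, 39), (12, 20, 5)}.

{(12, 10, 10), (12, 10, 39), (12, 10, 5), (12, 20, 10), (12, 20, 39), (12, 20, 5)}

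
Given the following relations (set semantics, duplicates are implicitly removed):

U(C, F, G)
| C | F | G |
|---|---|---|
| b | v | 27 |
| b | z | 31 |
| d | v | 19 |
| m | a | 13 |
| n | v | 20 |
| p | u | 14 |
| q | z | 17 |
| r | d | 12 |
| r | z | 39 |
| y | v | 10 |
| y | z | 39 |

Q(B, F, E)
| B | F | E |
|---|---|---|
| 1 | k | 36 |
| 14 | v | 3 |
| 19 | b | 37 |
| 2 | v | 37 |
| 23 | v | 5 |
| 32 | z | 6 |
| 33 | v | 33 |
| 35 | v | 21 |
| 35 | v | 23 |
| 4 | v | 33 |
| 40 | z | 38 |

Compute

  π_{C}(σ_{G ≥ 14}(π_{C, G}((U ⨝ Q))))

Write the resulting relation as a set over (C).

U ⋈ Q (natural join on F): {(b, v, 27, 14, 3), (b, v, 27, 2, 37), (b, v, 27, 23, 5), (b, v, 27, 33, 33), (b, v, 27, 35, 21), (b, v, 27, 35, 23), (b, v, 27, 4, 33), (b, z, 31, 32, 6), (b, z, 31, 40, 38), (d, v, 19, 14, 3), (d, v, 19, 2, 37), (d, v, 19, 23, 5), (d, v, 19, 33, 33), (d, v, 19, 35, 21), (d, v, 19, 35, 23), (d, v, 19, 4, 33), (n, v, 20, 14, 3), (n, v, 20, 2, 37), (n, v, 20, 23, 5), (n, v, 20, 33, 33), (n, v, 20, 35, 21), (n, v, 20, 35, 23), (n, v, 20, 4, 33), (q, z, 17, 32, 6), (q, z, 17, 40, 38), (r, z, 39, 32, 6), (r, z, 39, 40, 38), (y, v, 10, 14, 3), (y, v, 10, 2, 37), (y, v, 10, 23, 5), (y, v, 10, 33, 33), (y, v, 10, 35, 21), (y, v, 10, 35, 23), (y, v, 10, 4, 33), (y, z, 39, 32, 6), (y, z, 39, 40, 38)}
Keep only column(s) C, G (28 duplicate(s) eliminated): {(b, 27), (b, 31), (d, 19), (n, 20), (q, 17), (r, 39), (y, 10), (y, 39)}
Filtering on G ≥ 14 leaves {(b, 27), (b, 31), (d, 19), (n, 20), (q, 17), (r, 39), (y, 39)}.
Keep only column(s) C (1 duplicate(s) eliminated): {b, d, n, q, r, y}

{b, d, n, q, r, y}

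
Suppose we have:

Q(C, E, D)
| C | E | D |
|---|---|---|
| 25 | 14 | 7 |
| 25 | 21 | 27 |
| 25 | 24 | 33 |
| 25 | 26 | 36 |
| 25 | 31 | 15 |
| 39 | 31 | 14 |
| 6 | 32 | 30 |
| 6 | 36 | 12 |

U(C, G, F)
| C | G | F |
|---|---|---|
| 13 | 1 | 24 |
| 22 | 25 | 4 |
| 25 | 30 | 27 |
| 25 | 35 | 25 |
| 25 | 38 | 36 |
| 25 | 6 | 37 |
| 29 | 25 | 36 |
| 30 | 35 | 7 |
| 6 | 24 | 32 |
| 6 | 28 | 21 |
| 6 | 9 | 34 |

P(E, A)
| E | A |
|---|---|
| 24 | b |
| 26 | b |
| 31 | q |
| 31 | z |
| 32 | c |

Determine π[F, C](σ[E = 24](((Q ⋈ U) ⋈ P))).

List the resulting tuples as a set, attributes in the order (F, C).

Joining Q and U on C yields {(25, 14, 7, 30, 27), (25, 14, 7, 35, 25), (25, 14, 7, 38, 36), (25, 14, 7, 6, 37), (25, 21, 27, 30, 27), (25, 21, 27, 35, 25), (25, 21, 27, 38, 36), (25, 21, 27, 6, 37), (25, 24, 33, 30, 27), (25, 24, 33, 35, 25), (25, 24, 33, 38, 36), (25, 24, 33, 6, 37), (25, 26, 36, 30, 27), (25, 26, 36, 35, 25), (25, 26, 36, 38, 36), (25, 26, 36, 6, 37), (25, 31, 15, 30, 27), (25, 31, 15, 35, 25), (25, 31, 15, 38, 36), (25, 31, 15, 6, 37), (6, 32, 30, 24, 32), (6, 32, 30, 28, 21), (6, 32, 30, 9, 34), (6, 36, 12, 24, 32), (6, 36, 12, 28, 21), (6, 36, 12, 9, 34)}.
Joining (Q ⋈ U) and P on E yields {(25, 24, 33, 30, 27, b), (25, 24, 33, 35, 25, b), (25, 24, 33, 38, 36, b), (25, 24, 33, 6, 37, b), (25, 26, 36, 30, 27, b), (25, 26, 36, 35, 25, b), (25, 26, 36, 38, 36, b), (25, 26, 36, 6, 37, b), (25, 31, 15, 30, 27, q), (25, 31, 15, 30, 27, z), (25, 31, 15, 35, 25, q), (25, 31, 15, 35, 25, z), (25, 31, 15, 38, 36, q), (25, 31, 15, 38, 36, z), (25, 31, 15, 6, 37, q), (25, 31, 15, 6, 37, z), (6, 32, 30, 24, 32, c), (6, 32, 30, 28, 21, c), (6, 32, 30, 9, 34, c)}.
Selection E = 24: {(25, 24, 33, 30, 27, b), (25, 24, 33, 35, 25, b), (25, 24, 33, 38, 36, b), (25, 24, 33, 6, 37, b)}
π_{F, C} gives {(25, 25), (27, 25), (36, 25), (37, 25)}.

{(25, 25), (27, 25), (36, 25), (37, 25)}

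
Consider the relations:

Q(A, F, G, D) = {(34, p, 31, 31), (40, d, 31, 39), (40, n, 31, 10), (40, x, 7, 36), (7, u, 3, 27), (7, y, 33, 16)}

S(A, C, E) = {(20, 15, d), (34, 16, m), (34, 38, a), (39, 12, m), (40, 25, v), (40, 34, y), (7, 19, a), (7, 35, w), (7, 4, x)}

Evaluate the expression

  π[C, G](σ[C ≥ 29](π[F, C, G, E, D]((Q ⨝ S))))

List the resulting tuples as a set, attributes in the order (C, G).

Natural join on A: {(34, p, 31, 31, 16, m), (34, p, 31, 31, 38, a), (40, d, 31, 39, 25, v), (40, d, 31, 39, 34, y), (40, n, 31, 10, 25, v), (40, n, 31, 10, 34, y), (40, x, 7, 36, 25, v), (40, x, 7, 36, 34, y), (7, u, 3, 27, 19, a), (7, u, 3, 27, 35, w), (7, u, 3, 27, 4, x), (7, y, 33, 16, 19, a), (7, y, 33, 16, 35, w), (7, y, 33, 16, 4, x)}
Projecting to F, C, G, E, D: {(d, 25, 31, v, 39), (d, 34, 31, y, 39), (n, 25, 31, v, 10), (n, 34, 31, y, 10), (p, 16, 31, m, 31), (p, 38, 31, a, 31), (u, 19, 3, a, 27), (u, 35, 3, w, 27), (u, 4, 3, x, 27), (x, 25, 7, v, 36), (x, 34, 7, y, 36), (y, 19, 33, a, 16), (y, 35, 33, w, 16), (y, 4, 33, x, 16)}
σ[C ≥ 29]: keep tuples satisfying C ≥ 29 → {(d, 34, 31, y, 39), (n, 34, 31, y, 10), (p, 38, 31, a, 31), (u, 35, 3, w, 27), (x, 34, 7, y, 36), (y, 35, 33, w, 16)}
Projecting to C, G (1 duplicate(s) eliminated): {(34, 31), (34, 7), (35, 3), (35, 33), (38, 31)}

{(34, 31), (34, 7), (35, 3), (35, 33), (38, 31)}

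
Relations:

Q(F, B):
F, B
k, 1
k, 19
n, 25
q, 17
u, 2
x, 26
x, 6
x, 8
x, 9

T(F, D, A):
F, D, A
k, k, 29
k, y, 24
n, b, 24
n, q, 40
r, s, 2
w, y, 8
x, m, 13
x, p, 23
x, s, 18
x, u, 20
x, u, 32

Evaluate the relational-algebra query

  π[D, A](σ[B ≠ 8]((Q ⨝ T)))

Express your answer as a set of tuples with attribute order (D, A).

Q ⋈ T (natural join on F): {(k, 1, k, 29), (k, 1, y, 24), (k, 19, k, 29), (k, 19, y, 24), (n, 25, b, 24), (n, 25, q, 40), (x, 26, m, 13), (x, 26, p, 23), (x, 26, s, 18), (x, 26, u, 20), (x, 26, u, 32), (x, 6, m, 13), (x, 6, p, 23), (x, 6, s, 18), (x, 6, u, 20), (x, 6, u, 32), (x, 8, m, 13), (x, 8, p, 23), (x, 8, s, 18), (x, 8, u, 20), (x, 8, u, 32), (x, 9, m, 13), (x, 9, p, 23), (x, 9, s, 18), (x, 9, u, 20), (x, 9, u, 32)}
σ[B ≠ 8]: keep tuples satisfying B ≠ 8 → {(k, 1, k, 29), (k, 1, y, 24), (k, 19, k, 29), (k, 19, y, 24), (n, 25, b, 24), (n, 25, q, 40), (x, 26, m, 13), (x, 26, p, 23), (x, 26, s, 18), (x, 26, u, 20), (x, 26, u, 32), (x, 6, m, 13), (x, 6, p, 23), (x, 6, s, 18), (x, 6, u, 20), (x, 6, u, 32), (x, 9, m, 13), (x, 9, p, 23), (x, 9, s, 18), (x, 9, u, 20), (x, 9, u, 32)}
Keep only column(s) D, A (12 duplicate(s) eliminated): {(b, 24), (k, 29), (m, 13), (p, 23), (q, 40), (s, 18), (u, 20), (u, 32), (y, 24)}

{(b, 24), (k, 29), (m, 13), (p, 23), (q, 40), (s, 18), (u, 20), (u, 32), (y, 24)}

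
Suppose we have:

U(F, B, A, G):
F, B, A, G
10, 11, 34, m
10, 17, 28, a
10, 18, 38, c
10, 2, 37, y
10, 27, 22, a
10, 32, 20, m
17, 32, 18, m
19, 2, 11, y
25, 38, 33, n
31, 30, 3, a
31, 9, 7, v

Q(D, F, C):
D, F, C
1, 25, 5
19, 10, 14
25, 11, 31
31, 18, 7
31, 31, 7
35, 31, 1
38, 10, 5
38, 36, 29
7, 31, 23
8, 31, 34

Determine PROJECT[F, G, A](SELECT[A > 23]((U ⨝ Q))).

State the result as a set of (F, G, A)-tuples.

{(10, a, 28), (10, c, 38), (10, m, 34), (10, y, 37), (25, n, 33)}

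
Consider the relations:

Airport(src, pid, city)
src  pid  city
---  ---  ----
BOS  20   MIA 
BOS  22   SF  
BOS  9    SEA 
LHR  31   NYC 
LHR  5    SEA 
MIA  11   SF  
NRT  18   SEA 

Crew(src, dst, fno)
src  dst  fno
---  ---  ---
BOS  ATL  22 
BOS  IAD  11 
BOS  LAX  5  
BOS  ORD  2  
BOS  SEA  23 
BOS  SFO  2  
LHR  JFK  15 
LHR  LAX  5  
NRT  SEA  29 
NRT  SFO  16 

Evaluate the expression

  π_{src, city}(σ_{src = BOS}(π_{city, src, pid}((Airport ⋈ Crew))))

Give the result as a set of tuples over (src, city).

Airport ⋈ Crew (natural join on src): {(BOS, 20, MIA, ATL, 22), (BOS, 20, MIA, IAD, 11), (BOS, 20, MIA, LAX, 5), (BOS, 20, MIA, ORD, 2), (BOS, 20, MIA, SEA, 23), (BOS, 20, MIA, SFO, 2), (BOS, 22, SF, ATL, 22), (BOS, 22, SF, IAD, 11), (BOS, 22, SF, LAX, 5), (BOS, 22, SF, ORD, 2), (BOS, 22, SF, SEA, 23), (BOS, 22, SF, SFO, 2), (BOS, 9, SEA, ATL, 22), (BOS, 9, SEA, IAD, 11), (BOS, 9, SEA, LAX, 5), (BOS, 9, SEA, ORD, 2), (BOS, 9, SEA, SEA, 23), (BOS, 9, SEA, SFO, 2), (LHR, 31, NYC, JFK, 15), (LHR, 31, NYC, LAX, 5), (LHR, 5, SEA, JFK, 15), (LHR, 5, SEA, LAX, 5), (NRT, 18, SEA, SEA, 29), (NRT, 18, SEA, SFO, 16)}
Projecting to city, src, pid (18 duplicate(s) eliminated): {(MIA, BOS, 20), (NYC, LHR, 31), (SEA, BOS, 9), (SEA, LHR, 5), (SEA, NRT, 18), (SF, BOS, 22)}
σ[src = BOS]: keep tuples satisfying src = BOS → {(MIA, BOS, 20), (SEA, BOS, 9), (SF, BOS, 22)}
Projecting to src, city: {(BOS, MIA), (BOS, SEA), (BOS, SF)}

{(BOS, MIA), (BOS, SEA), (BOS, SF)}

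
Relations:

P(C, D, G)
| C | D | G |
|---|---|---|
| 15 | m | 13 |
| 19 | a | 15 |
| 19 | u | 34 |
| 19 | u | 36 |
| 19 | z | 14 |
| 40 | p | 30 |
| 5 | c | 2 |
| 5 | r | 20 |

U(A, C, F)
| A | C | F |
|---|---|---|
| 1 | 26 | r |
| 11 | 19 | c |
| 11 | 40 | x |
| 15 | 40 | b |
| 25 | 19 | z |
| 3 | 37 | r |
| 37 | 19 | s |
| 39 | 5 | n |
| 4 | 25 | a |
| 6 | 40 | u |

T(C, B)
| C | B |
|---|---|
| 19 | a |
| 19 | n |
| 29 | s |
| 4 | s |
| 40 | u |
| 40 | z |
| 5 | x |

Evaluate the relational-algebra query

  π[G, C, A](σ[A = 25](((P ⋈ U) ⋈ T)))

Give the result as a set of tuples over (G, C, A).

{(14, 19, 25), (15, 19, 25), (34, 19, 25), (36, 19, 25)}

P ⋈ U (natural join on C): {(19, a, 15, 11, c), (19, a, 15, 25, z), (19, a, 15, 37, s), (19, u, 34, 11, c), (19, u, 34, 25, z), (19, u, 34, 37, s), (19, u, 36, 11, c), (19, u, 36, 25, z), (19, u, 36, 37, s), (19, z, 14, 11, c), (19, z, 14, 25, z), (19, z, 14, 37, s), (40, p, 30, 11, x), (40, p, 30, 15, b), (40, p, 30, 6, u), (5, c, 2, 39, n), (5, r, 20, 39, n)}
(P ⋈ U) ⋈ T (natural join on C): {(19, a, 15, 11, c, a), (19, a, 15, 11, c, n), (19, a, 15, 25, z, a), (19, a, 15, 25, z, n), (19, a, 15, 37, s, a), (19, a, 15, 37, s, n), (19, u, 34, 11, c, a), (19, u, 34, 11, c, n), (19, u, 34, 25, z, a), (19, u, 34, 25, z, n), (19, u, 34, 37, s, a), (19, u, 34, 37, s, n), (19, u, 36, 11, c, a), (19, u, 36, 11, c, n), (19, u, 36, 25, z, a), (19, u, 36, 25, z, n), (19, u, 36, 37, s, a), (19, u, 36, 37, s, n), (19, z, 14, 11, c, a), (19, z, 14, 11, c, n), (19, z, 14, 25, z, a), (19, z, 14, 25, z, n), (19, z, 14, 37, s, a), (19, z, 14, 37, s, n), (40, p, 30, 11, x, u), (40, p, 30, 11, x, z), (40, p, 30, 15, b, u), (40, p, 30, 15, b, z), (40, p, 30, 6, u, u), (40, p, 30, 6, u, z), (5, c, 2, 39, n, x), (5, r, 20, 39, n, x)}
Filtering on A = 25 leaves {(19, a, 15, 25, z, a), (19, a, 15, 25, z, n), (19, u, 34, 25, z, a), (19, u, 34, 25, z, n), (19, u, 36, 25, z, a), (19, u, 36, 25, z, n), (19, z, 14, 25, z, a), (19, z, 14, 25, z, n)}.
π_{G, C, A} gives {(14, 19, 25), (15, 19, 25), (34, 19, 25), (36, 19, 25)} (4 duplicate(s) eliminated).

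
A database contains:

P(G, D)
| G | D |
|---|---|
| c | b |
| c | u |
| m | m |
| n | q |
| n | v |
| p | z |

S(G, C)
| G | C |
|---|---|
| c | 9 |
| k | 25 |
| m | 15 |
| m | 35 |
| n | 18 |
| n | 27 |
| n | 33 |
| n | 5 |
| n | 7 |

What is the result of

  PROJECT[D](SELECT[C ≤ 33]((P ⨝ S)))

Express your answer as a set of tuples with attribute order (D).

P ⋈ S (natural join on G): {(c, b, 9), (c, u, 9), (m, m, 15), (m, m, 35), (n, q, 18), (n, q, 27), (n, q, 33), (n, q, 5), (n, q, 7), (n, v, 18), (n, v, 27), (n, v, 33), (n, v, 5), (n, v, 7)}
Apply σ_{C ≤ 33}; surviving tuples: {(c, b, 9), (c, u, 9), (m, m, 15), (n, q, 18), (n, q, 27), (n, q, 33), (n, q, 5), (n, q, 7), (n, v, 18), (n, v, 27), (n, v, 33), (n, v, 5), (n, v, 7)}
π[D]: project onto (D) (8 duplicate(s) eliminated) → {b, m, q, u, v}

{b, m, q, u, v}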